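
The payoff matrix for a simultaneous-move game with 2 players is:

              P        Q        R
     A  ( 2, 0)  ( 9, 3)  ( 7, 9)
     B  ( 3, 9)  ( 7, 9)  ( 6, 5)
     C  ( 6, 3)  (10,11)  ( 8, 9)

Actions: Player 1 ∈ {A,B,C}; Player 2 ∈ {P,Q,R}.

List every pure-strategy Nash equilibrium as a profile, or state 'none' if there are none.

(A,P): not NE [P1→C gives 6>2; P2→R gives 9>0]
(A,Q): not NE [P1→C gives 10>9; P2→R gives 9>3]
(A,R): not NE [P1→C gives 8>7]
(B,P): not NE [P1→C gives 6>3]
(B,Q): not NE [P1→C gives 10>7]
(B,R): not NE [P1→C gives 8>6; P2→Q gives 9>5]
(C,P): not NE [P2→Q gives 11>3]
(C,Q): NE
(C,R): not NE [P2→Q gives 11>9]

PSNE = {(C,Q)}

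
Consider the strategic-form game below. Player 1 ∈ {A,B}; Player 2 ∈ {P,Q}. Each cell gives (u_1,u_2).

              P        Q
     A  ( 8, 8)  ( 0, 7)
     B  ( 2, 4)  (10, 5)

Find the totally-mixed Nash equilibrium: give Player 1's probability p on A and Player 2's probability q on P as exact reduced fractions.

P1 indiff ⇒ q·8+(1-q)·0 = q·2+(1-q)·10 ⇒ q(6) = (1-q)(10) ⇒ q = 5/8
P2 indiff ⇒ p·8+(1-p)·4 = p·7+(1-p)·5 ⇒ p(1) = (1-p)(1) ⇒ p = 1/2

P1 mixes 1/2 on A; P2 mixes 5/8 on P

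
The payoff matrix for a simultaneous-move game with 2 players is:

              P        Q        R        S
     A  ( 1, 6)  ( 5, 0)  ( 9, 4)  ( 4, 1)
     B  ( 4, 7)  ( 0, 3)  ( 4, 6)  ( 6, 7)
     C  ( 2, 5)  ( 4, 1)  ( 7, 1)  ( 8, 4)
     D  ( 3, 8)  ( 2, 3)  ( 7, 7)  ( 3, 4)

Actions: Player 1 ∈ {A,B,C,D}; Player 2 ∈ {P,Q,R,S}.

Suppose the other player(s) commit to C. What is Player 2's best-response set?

P2 best: {P}

u_2(P vs C) = 5
u_2(Q vs C) = 1
u_2(R vs C) = 1
u_2(S vs C) = 4
max payoff 5 at {P}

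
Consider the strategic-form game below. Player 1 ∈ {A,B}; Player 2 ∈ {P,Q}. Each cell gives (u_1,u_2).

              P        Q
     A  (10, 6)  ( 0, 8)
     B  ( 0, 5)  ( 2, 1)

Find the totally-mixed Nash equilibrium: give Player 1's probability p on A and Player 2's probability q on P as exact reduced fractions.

P1 indiff ⇒ q·10+(1-q)·0 = q·0+(1-q)·2 ⇒ q(10) = (1-q)(2) ⇒ q = 1/6
P2 indiff ⇒ p·6+(1-p)·5 = p·8+(1-p)·1 ⇒ p(-2) = (1-p)(-4) ⇒ p = 2/3

p=2/3, q=1/6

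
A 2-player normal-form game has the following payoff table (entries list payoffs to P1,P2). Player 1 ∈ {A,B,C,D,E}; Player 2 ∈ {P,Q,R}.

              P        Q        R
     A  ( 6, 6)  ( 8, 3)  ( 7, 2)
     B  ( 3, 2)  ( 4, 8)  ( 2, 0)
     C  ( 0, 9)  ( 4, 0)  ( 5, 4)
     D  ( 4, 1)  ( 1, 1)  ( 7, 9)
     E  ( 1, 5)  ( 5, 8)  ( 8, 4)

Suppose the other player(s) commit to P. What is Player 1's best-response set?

u_1(A vs P) = 6
u_1(B vs P) = 3
u_1(C vs P) = 0
u_1(D vs P) = 4
u_1(E vs P) = 1
max payoff 6 at {A}

argmax u_1 = {A}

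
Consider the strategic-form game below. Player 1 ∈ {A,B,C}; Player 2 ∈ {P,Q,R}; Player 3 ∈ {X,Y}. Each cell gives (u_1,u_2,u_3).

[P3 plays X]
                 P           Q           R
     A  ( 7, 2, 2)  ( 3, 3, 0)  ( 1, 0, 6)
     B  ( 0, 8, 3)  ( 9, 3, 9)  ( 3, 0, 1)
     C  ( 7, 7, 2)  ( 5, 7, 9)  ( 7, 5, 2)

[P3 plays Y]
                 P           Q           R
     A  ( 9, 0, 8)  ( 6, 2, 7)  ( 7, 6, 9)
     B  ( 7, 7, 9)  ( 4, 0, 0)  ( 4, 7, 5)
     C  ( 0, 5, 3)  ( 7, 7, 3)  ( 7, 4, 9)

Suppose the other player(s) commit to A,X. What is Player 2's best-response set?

u_2(P vs A,X) = 2
u_2(Q vs A,X) = 3
u_2(R vs A,X) = 0
max payoff 3 at {Q}

argmax u_2 = {Q}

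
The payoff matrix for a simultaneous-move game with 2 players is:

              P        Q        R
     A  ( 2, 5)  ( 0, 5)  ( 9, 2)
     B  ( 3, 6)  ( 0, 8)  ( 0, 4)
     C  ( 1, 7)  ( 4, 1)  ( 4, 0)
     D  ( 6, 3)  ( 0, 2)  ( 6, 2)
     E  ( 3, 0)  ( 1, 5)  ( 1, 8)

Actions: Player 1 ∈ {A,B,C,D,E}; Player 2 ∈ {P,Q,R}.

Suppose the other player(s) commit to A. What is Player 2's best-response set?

P2 best: {P,Q}

u_2(P vs A) = 5
u_2(Q vs A) = 5
u_2(R vs A) = 2
max payoff 5 at {P,Q}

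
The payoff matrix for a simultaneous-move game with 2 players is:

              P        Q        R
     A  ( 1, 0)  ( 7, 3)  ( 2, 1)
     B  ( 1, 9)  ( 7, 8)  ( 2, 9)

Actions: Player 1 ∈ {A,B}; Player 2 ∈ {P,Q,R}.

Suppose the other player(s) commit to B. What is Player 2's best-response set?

u_2(P vs B) = 9
u_2(Q vs B) = 8
u_2(R vs B) = 9
max payoff 9 at {P,R}

P2 best: {P,R}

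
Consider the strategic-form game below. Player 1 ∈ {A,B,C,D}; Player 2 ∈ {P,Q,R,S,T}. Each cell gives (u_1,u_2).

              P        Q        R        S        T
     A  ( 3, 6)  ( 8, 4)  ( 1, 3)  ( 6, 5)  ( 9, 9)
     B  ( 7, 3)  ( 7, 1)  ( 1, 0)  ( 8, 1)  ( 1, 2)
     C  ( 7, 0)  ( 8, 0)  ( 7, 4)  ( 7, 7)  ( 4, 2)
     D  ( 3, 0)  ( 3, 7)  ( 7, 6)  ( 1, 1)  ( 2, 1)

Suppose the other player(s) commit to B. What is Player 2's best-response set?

P2 best: {P}

u_2(P vs B) = 3
u_2(Q vs B) = 1
u_2(R vs B) = 0
u_2(S vs B) = 1
u_2(T vs B) = 2
max payoff 3 at {P}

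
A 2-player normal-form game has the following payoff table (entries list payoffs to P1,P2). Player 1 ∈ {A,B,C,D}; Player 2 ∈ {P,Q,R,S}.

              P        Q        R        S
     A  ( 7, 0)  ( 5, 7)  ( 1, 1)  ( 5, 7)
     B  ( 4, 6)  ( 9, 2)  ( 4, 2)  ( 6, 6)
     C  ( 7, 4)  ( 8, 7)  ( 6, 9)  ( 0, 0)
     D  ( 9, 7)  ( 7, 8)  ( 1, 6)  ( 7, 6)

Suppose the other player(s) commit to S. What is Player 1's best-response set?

BR_1 = {D}

u_1(A vs S) = 5
u_1(B vs S) = 6
u_1(C vs S) = 0
u_1(D vs S) = 7
max payoff 7 at {D}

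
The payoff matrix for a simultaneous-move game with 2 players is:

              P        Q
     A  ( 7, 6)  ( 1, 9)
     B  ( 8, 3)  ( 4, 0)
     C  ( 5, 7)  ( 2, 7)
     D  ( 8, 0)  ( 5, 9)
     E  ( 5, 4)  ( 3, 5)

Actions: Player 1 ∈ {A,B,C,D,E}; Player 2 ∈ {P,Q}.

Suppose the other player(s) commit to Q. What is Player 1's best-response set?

u_1(A vs Q) = 1
u_1(B vs Q) = 4
u_1(C vs Q) = 2
u_1(D vs Q) = 5
u_1(E vs Q) = 3
max payoff 5 at {D}

P1 best: {D}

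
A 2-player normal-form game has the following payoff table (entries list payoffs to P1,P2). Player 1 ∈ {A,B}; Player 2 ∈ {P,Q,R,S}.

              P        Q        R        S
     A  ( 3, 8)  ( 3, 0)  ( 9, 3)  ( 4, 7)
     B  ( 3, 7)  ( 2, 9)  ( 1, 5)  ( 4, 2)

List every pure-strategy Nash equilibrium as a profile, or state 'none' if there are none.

(A,P): NE
(A,Q): not NE [P2→P gives 8>0]
(A,R): not NE [P2→P gives 8>3]
(A,S): not NE [P2→P gives 8>7]
(B,P): not NE [P2→Q gives 9>7]
(B,Q): not NE [P1→A gives 3>2]
(B,R): not NE [P1→A gives 9>1; P2→Q gives 9>5]
(B,S): not NE [P2→Q gives 9>2]

Nash profiles: (A,P)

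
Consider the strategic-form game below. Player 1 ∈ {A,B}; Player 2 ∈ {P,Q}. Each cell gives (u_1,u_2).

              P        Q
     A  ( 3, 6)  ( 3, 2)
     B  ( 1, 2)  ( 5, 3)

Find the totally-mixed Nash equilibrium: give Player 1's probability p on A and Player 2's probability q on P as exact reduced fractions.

P1 indiff ⇒ q·3+(1-q)·3 = q·1+(1-q)·5 ⇒ q(2) = (1-q)(2) ⇒ q = 1/2
P2 indiff ⇒ p·6+(1-p)·2 = p·2+(1-p)·3 ⇒ p(4) = (1-p)(1) ⇒ p = 1/5

p=1/5, q=1/2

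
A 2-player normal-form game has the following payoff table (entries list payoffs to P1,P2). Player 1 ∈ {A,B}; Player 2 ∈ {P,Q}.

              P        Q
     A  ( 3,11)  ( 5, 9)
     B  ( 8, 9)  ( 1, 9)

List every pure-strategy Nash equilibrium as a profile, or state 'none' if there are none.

Nash profiles: (B,P)

(A,P): not NE [P1→B gives 8>3]
(A,Q): not NE [P2→P gives 11>9]
(B,P): NE
(B,Q): not NE [P1→A gives 5>1]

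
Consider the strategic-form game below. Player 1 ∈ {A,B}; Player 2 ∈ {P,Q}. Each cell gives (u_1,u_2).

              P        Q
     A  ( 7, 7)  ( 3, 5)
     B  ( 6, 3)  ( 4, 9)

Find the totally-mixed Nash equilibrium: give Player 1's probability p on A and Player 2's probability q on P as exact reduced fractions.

p=3/4, q=1/2

P1 indiff ⇒ q·7+(1-q)·3 = q·6+(1-q)·4 ⇒ q(1) = (1-q)(1) ⇒ q = 1/2
P2 indiff ⇒ p·7+(1-p)·3 = p·5+(1-p)·9 ⇒ p(2) = (1-p)(6) ⇒ p = 3/4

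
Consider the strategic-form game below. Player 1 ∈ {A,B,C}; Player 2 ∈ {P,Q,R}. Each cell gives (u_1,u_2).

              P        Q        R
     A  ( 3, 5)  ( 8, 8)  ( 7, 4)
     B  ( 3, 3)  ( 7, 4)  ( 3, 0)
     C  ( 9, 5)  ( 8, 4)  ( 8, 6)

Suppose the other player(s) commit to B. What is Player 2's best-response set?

BR_2 = {Q}

u_2(P vs B) = 3
u_2(Q vs B) = 4
u_2(R vs B) = 0
max payoff 4 at {Q}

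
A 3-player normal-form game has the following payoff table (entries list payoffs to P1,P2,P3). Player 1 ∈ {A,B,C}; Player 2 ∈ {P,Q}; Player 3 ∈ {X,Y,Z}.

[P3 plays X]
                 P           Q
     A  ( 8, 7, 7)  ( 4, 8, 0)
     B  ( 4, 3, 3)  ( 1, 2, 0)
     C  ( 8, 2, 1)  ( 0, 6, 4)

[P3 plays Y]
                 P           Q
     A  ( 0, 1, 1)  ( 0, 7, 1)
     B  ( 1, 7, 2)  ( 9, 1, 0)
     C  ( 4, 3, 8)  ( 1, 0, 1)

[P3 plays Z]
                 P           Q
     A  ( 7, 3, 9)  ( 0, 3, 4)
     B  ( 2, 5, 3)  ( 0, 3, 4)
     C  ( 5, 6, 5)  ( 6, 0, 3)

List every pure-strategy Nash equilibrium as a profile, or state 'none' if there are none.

PSNE = {(A,P,Z), (C,P,Y)}

(A,P,X): not NE [P2→Q gives 8>7; P3→Z gives 9>7]
(A,P,Y): not NE [P1→C gives 4>0; P2→Q gives 7>1; P3→Z gives 9>1]
(A,P,Z): NE
(A,Q,X): not NE [P3→Z gives 4>0]
(A,Q,Y): not NE [P1→B gives 9>0; P3→Z gives 4>1]
(A,Q,Z): not NE [P1→C gives 6>0]
(B,P,X): not NE [P1→C gives 8>4]
(B,P,Y): not NE [P1→C gives 4>1; P3→Z gives 3>2]
(B,P,Z): not NE [P1→A gives 7>2]
(B,Q,X): not NE [P1→A gives 4>1; P2→P gives 3>2; P3→Z gives 4>0]
(B,Q,Y): not NE [P2→P gives 7>1; P3→Z gives 4>0]
(B,Q,Z): not NE [P1→C gives 6>0; P2→P gives 5>3]
(C,P,X): not NE [P2→Q gives 6>2; P3→Y gives 8>1]
(C,P,Y): NE
(C,P,Z): not NE [P1→A gives 7>5; P3→Y gives 8>5]
(C,Q,X): not NE [P1→A gives 4>0]
(C,Q,Y): not NE [P1→B gives 9>1; P2→P gives 3>0; P3→X gives 4>1]
(C,Q,Z): not NE [P2→P gives 6>0; P3→X gives 4>3]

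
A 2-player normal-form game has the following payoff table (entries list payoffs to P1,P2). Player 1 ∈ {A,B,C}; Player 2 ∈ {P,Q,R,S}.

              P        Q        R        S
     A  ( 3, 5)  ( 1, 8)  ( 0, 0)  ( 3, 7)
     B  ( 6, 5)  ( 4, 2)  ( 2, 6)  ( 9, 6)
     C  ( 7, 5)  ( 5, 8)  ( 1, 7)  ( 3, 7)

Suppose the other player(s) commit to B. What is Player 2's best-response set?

P2 best: {R,S}

u_2(P vs B) = 5
u_2(Q vs B) = 2
u_2(R vs B) = 6
u_2(S vs B) = 6
max payoff 6 at {R,S}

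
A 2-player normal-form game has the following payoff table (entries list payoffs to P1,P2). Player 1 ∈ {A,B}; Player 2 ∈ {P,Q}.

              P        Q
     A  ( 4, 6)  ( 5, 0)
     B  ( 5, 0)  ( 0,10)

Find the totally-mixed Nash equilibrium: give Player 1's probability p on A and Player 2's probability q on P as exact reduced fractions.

(p,q) = (5/8, 5/6)

P1 indiff ⇒ q·4+(1-q)·5 = q·5+(1-q)·0 ⇒ q(-1) = (1-q)(-5) ⇒ q = 5/6
P2 indiff ⇒ p·6+(1-p)·0 = p·0+(1-p)·10 ⇒ p(6) = (1-p)(10) ⇒ p = 5/8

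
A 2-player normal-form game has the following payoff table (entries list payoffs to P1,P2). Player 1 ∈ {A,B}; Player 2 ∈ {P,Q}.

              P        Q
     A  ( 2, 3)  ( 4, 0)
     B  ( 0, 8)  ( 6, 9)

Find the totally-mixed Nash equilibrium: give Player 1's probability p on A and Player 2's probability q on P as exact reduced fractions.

(p,q) = (1/4, 1/2)

P1 indiff ⇒ q·2+(1-q)·4 = q·0+(1-q)·6 ⇒ q(2) = (1-q)(2) ⇒ q = 1/2
P2 indiff ⇒ p·3+(1-p)·8 = p·0+(1-p)·9 ⇒ p(3) = (1-p)(1) ⇒ p = 1/4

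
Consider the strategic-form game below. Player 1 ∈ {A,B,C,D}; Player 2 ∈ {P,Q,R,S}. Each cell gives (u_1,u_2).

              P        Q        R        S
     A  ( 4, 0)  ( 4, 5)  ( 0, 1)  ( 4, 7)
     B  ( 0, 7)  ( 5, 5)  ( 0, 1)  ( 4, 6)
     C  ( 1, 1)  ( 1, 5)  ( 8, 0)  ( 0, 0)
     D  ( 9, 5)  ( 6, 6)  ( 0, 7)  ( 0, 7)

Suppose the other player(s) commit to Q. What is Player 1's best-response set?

u_1(A vs Q) = 4
u_1(B vs Q) = 5
u_1(C vs Q) = 1
u_1(D vs Q) = 6
max payoff 6 at {D}

BR_1 = {D}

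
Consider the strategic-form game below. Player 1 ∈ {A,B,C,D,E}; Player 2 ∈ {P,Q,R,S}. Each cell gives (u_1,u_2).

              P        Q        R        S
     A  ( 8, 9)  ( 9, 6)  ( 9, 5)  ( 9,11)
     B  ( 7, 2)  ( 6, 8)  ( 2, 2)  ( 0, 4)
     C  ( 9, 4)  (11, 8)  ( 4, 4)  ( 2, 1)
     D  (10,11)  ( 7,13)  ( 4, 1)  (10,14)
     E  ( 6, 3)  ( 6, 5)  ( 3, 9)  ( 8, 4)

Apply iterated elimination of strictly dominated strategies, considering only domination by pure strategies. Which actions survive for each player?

P1 drop B (A beats it: P:8>7 Q:9>6 R:9>2 S:9>0)
P1 drop E (A beats it: P:8>6 Q:9>6 R:9>3 S:9>8)
P2 drop R (Q beats it: A:6>5 C:8>4 D:13>1)
P1→{A,C,D} P2→{P,Q,S}

Survivors P1:{A,C,D} P2:{P,Q,S}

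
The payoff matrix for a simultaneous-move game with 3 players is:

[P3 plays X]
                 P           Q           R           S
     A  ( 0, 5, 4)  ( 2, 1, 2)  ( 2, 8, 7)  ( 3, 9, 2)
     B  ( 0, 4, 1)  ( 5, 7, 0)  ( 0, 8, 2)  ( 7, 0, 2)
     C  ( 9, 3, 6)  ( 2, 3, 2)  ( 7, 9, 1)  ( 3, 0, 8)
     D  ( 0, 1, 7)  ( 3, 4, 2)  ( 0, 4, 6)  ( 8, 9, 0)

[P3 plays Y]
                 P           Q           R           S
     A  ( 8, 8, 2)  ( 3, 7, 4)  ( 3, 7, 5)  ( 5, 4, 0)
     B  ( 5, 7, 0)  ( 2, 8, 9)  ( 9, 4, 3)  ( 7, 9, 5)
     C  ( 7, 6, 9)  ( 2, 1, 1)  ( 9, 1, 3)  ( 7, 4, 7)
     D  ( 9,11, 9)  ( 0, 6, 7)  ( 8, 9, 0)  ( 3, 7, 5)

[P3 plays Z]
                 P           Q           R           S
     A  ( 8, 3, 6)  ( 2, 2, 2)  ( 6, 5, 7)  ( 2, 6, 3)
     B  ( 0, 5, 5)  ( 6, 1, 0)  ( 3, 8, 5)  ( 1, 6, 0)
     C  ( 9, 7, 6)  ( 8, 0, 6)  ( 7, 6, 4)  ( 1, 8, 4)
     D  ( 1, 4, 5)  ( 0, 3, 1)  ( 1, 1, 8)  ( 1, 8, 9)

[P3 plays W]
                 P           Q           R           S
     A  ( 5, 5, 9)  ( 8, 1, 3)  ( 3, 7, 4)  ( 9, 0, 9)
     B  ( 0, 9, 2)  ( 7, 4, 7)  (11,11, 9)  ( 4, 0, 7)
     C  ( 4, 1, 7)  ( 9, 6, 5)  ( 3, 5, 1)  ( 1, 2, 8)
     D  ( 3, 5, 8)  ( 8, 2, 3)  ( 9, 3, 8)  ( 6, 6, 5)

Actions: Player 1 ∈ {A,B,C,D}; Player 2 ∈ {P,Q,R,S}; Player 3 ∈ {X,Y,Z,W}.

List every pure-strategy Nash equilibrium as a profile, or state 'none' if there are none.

(A,P,X): not NE [P1→C gives 9>0; P2→S gives 9>5; P3→W gives 9>4]
(A,P,Y): not NE [P1→D gives 9>8; P3→W gives 9>2]
(A,P,Z): not NE [P1→C gives 9>8; P2→S gives 6>3; P3→W gives 9>6]
(A,P,W): not NE [P2→R gives 7>5]
(A,Q,X): not NE [P1→B gives 5>2; P2→S gives 9>1; P3→Y gives 4>2]
(A,Q,Y): not NE [P2→P gives 8>7]
(A,Q,Z): not NE [P1→C gives 8>2; P2→S gives 6>2; P3→Y gives 4>2]
(A,Q,W): not NE [P1→C gives 9>8; P2→R gives 7>1; P3→Y gives 4>3]
(A,R,X): not NE [P1→C gives 7>2; P2→S gives 9>8]
(A,R,Y): not NE [P1→C gives 9>3; P2→P gives 8>7; P3→Z gives 7>5]
(A,R,Z): not NE [P1→C gives 7>6; P2→S gives 6>5]
(A,R,W): not NE [P1→B gives 11>3; P3→Z gives 7>4]
(A,S,X): not NE [P1→D gives 8>3; P3→W gives 9>2]
(A,S,Y): not NE [P1→C gives 7>5; P2→P gives 8>4; P3→W gives 9>0]
(A,S,Z): not NE [P3→W gives 9>3]
(A,S,W): not NE [P2→R gives 7>0]
(B,P,X): not NE [P1→C gives 9>0; P2→R gives 8>4; P3→Z gives 5>1]
(B,P,Y): not NE [P1→D gives 9>5; P2→S gives 9>7; P3→Z gives 5>0]
(B,P,Z): not NE [P1→C gives 9>0; P2→R gives 8>5]
(B,P,W): not NE [P1→A gives 5>0; P2→R gives 11>9; P3→Z gives 5>2]
(B,Q,X): not NE [P2→R gives 8>7; P3→Y gives 9>0]
(B,Q,Y): not NE [P1→A gives 3>2; P2→S gives 9>8]
(B,Q,Z): not NE [P1→C gives 8>6; P2→R gives 8>1; P3→Y gives 9>0]
(B,Q,W): not NE [P1→C gives 9>7; P2→R gives 11>4; P3→Y gives 9>7]
(B,R,X): not NE [P1→C gives 7>0; P3→W gives 9>2]
(B,R,Y): not NE [P2→S gives 9>4; P3→W gives 9>3]
(B,R,Z): not NE [P1→C gives 7>3; P3→W gives 9>5]
(B,R,W): NE
(B,S,X): not NE [P1→D gives 8>7; P2→R gives 8>0; P3→W gives 7>2]
(B,S,Y): not NE [P3→W gives 7>5]
(B,S,Z): not NE [P1→A gives 2>1; P2→R gives 8>6; P3→W gives 7>0]
(B,S,W): not NE [P1→A gives 9>4; P2→R gives 11>0]
(C,P,X): not NE [P2→R gives 9>3; P3→Y gives 9>6]
(C,P,Y): not NE [P1→D gives 9>7]
(C,P,Z): not NE [P2→S gives 8>7; P3→Y gives 9>6]
(C,P,W): not NE [P1→A gives 5>4; P2→Q gives 6>1; P3→Y gives 9>7]
(C,Q,X): not NE [P1→B gives 5>2; P2→R gives 9>3; P3→Z gives 6>2]
(C,Q,Y): not NE [P1→A gives 3>2; P2→P gives 6>1; P3→Z gives 6>1]
(C,Q,Z): not NE [P2→S gives 8>0]
(C,Q,W): not NE [P3→Z gives 6>5]
(C,R,X): not NE [P3→Z gives 4>1]
(C,R,Y): not NE [P2→P gives 6>1; P3→Z gives 4>3]
(C,R,Z): not NE [P2→S gives 8>6]
(C,R,W): not NE [P1→B gives 11>3; P2→Q gives 6>5; P3→Z gives 4>1]
(C,S,X): not NE [P1→D gives 8>3; P2→R gives 9>0]
(C,S,Y): not NE [P2→P gives 6>4; P3→W gives 8>7]
(C,S,Z): not NE [P1→A gives 2>1; P3→W gives 8>4]
(C,S,W): not NE [P1→A gives 9>1; P2→Q gives 6>2]
(D,P,X): not NE [P1→C gives 9>0; P2→S gives 9>1; P3→Y gives 9>7]
(D,P,Y): NE
(D,P,Z): not NE [P1→C gives 9>1; P2→S gives 8>4; P3→Y gives 9>5]
(D,P,W): not NE [P1→A gives 5>3; P2→S gives 6>5; P3→Y gives 9>8]
(D,Q,X): not NE [P1→B gives 5>3; P2→S gives 9>4; P3→Y gives 7>2]
(D,Q,Y): not NE [P1→A gives 3>0; P2→P gives 11>6]
(D,Q,Z): not NE [P1→C gives 8>0; P2→S gives 8>3; P3→Y gives 7>1]
(D,Q,W): not NE [P1→C gives 9>8; P2→S gives 6>2; P3→Y gives 7>3]
(D,R,X): not NE [P1→C gives 7>0; P2→S gives 9>4; P3→W gives 8>6]
(D,R,Y): not NE [P1→C gives 9>8; P2→P gives 11>9; P3→W gives 8>0]
(D,R,Z): not NE [P1→C gives 7>1; P2→S gives 8>1]
(D,R,W): not NE [P1→B gives 11>9; P2→S gives 6>3]
(D,S,X): not NE [P3→Z gives 9>0]
(D,S,Y): not NE [P1→C gives 7>3; P2→P gives 11>7; P3→Z gives 9>5]
(D,S,Z): not NE [P1→A gives 2>1]
(D,S,W): not NE [P1→A gives 9>6; P3→Z gives 9>5]

PSNE = {(B,R,W), (D,P,Y)}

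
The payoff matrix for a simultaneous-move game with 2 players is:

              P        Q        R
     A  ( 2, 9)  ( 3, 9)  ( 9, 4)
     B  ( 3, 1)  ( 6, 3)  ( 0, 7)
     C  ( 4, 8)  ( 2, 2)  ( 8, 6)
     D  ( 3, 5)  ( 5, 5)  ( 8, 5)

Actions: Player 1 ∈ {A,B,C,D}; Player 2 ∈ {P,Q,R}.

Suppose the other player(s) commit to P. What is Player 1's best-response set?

argmax u_1 = {C}

u_1(A vs P) = 2
u_1(B vs P) = 3
u_1(C vs P) = 4
u_1(D vs P) = 3
max payoff 4 at {C}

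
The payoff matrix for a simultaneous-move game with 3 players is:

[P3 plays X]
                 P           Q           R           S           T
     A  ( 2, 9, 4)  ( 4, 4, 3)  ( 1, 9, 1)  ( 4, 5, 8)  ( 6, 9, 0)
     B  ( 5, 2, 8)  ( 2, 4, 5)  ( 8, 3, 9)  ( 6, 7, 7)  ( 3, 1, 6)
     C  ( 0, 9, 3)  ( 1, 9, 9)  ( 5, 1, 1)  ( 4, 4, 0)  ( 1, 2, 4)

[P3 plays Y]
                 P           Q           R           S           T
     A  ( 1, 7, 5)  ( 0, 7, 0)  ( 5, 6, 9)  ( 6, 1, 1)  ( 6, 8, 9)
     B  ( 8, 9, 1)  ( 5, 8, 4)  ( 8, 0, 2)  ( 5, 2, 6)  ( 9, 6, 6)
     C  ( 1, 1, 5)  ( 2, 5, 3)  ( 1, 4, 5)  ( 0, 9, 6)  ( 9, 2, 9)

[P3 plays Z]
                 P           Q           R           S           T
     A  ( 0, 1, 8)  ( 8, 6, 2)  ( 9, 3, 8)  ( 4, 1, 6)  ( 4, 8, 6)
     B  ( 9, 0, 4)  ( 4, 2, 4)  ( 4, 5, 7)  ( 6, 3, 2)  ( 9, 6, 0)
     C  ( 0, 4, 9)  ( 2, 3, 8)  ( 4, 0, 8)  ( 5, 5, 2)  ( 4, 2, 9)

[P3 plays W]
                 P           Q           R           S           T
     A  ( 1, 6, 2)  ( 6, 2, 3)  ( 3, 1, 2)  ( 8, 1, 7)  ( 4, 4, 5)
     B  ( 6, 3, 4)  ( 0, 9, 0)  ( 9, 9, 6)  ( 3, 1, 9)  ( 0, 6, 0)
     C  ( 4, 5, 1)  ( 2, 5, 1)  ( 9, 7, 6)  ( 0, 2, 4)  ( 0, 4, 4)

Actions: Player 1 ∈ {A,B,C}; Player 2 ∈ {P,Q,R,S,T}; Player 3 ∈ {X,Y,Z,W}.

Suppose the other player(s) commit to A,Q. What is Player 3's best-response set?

BR_3 = {X,W}

u_3(X vs A,Q) = 3
u_3(Y vs A,Q) = 0
u_3(Z vs A,Q) = 2
u_3(W vs A,Q) = 3
max payoff 3 at {X,W}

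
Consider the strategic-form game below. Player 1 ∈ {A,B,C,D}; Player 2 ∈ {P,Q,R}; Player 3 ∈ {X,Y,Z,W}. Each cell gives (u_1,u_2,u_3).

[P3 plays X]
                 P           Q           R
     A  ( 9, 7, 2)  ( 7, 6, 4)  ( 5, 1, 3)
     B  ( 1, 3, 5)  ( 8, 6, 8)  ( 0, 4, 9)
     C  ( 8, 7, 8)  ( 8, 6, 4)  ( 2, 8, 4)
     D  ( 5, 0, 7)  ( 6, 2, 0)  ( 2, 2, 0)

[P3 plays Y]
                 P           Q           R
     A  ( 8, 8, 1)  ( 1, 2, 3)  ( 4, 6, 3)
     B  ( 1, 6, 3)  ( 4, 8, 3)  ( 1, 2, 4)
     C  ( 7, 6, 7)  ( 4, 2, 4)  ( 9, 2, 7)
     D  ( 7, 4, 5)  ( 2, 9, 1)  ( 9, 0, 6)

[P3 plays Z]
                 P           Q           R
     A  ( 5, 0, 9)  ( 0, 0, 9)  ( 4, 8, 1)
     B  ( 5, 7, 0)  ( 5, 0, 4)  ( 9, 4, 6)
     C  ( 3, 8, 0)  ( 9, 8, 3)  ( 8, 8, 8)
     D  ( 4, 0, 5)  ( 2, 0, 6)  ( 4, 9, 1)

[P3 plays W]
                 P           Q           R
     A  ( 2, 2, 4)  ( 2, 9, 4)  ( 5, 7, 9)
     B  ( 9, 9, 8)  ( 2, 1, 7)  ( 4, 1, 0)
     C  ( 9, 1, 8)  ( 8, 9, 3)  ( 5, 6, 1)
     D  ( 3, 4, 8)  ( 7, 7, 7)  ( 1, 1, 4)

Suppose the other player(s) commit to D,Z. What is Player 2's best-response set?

P2 best: {R}

u_2(P vs D,Z) = 0
u_2(Q vs D,Z) = 0
u_2(R vs D,Z) = 9
max payoff 9 at {R}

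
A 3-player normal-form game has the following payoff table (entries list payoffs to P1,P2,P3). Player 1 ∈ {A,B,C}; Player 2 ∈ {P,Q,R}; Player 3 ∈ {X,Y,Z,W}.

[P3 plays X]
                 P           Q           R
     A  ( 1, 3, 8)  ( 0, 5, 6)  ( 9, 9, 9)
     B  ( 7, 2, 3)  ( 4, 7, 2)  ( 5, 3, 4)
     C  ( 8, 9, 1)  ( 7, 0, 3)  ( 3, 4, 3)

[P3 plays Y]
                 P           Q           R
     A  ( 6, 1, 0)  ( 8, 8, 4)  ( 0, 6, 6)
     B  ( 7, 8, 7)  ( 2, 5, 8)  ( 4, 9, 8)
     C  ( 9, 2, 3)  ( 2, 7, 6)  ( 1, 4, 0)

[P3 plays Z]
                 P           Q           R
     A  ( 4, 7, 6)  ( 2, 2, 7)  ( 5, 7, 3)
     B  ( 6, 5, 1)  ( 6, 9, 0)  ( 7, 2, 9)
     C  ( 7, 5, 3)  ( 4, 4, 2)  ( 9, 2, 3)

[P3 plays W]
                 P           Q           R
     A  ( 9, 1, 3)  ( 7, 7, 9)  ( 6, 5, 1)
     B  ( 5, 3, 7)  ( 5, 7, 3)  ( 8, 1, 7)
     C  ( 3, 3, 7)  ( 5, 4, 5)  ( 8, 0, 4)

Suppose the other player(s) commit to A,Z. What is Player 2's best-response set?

P2 best: {P,R}

u_2(P vs A,Z) = 7
u_2(Q vs A,Z) = 2
u_2(R vs A,Z) = 7
max payoff 7 at {P,R}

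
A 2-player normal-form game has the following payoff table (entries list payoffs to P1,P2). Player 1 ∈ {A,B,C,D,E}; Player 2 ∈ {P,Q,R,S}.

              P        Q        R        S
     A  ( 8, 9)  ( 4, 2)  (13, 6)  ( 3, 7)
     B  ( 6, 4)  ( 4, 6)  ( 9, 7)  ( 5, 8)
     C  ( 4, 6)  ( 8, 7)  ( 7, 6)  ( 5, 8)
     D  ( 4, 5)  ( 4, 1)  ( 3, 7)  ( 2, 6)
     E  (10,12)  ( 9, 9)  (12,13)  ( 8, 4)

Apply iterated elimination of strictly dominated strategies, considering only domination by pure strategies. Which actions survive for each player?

P1 drop B (E beats it: P:10>6 Q:9>4 R:12>9 S:8>5)
P1 drop C (E beats it: P:10>4 Q:9>8 R:12>7 S:8>5)
P1 drop D (E beats it: P:10>4 Q:9>4 R:12>3 S:8>2)
P2 drop Q (P beats it: A:9>2 E:12>9)
P2 drop S (P beats it: A:9>7 E:12>4)
P1→{A,E} P2→{P,R}

Survivors P1:{A,E} P2:{P,R}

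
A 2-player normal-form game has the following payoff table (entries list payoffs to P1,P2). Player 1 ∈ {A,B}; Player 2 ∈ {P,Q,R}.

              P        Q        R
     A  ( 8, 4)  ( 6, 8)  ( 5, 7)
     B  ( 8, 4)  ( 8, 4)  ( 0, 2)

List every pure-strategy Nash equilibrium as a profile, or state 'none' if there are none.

NE set: (B,P), (B,Q)

(A,P): not NE [P2→Q gives 8>4]
(A,Q): not NE [P1→B gives 8>6]
(A,R): not NE [P2→Q gives 8>7]
(B,P): NE
(B,Q): NE
(B,R): not NE [P1→A gives 5>0; P2→Q gives 4>2]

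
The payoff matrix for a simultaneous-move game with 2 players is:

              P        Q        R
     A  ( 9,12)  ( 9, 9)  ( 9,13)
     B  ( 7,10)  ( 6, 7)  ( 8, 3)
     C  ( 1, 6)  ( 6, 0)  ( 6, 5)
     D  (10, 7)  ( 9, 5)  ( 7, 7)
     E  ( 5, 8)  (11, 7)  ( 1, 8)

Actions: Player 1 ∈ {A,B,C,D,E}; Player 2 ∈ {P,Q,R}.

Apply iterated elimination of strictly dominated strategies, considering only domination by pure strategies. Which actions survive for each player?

P1 drop B (A beats it: P:9>7 Q:9>6 R:9>8)
P1 drop C (A beats it: P:9>1 Q:9>6 R:9>6)
P2 drop Q (P beats it: A:12>9 D:7>5 E:8>7)
P1 drop E (A beats it: P:9>5 R:9>1)
P1→{A,D} P2→{P,R}

Remaining: P1:{A,D} P2:{P,R}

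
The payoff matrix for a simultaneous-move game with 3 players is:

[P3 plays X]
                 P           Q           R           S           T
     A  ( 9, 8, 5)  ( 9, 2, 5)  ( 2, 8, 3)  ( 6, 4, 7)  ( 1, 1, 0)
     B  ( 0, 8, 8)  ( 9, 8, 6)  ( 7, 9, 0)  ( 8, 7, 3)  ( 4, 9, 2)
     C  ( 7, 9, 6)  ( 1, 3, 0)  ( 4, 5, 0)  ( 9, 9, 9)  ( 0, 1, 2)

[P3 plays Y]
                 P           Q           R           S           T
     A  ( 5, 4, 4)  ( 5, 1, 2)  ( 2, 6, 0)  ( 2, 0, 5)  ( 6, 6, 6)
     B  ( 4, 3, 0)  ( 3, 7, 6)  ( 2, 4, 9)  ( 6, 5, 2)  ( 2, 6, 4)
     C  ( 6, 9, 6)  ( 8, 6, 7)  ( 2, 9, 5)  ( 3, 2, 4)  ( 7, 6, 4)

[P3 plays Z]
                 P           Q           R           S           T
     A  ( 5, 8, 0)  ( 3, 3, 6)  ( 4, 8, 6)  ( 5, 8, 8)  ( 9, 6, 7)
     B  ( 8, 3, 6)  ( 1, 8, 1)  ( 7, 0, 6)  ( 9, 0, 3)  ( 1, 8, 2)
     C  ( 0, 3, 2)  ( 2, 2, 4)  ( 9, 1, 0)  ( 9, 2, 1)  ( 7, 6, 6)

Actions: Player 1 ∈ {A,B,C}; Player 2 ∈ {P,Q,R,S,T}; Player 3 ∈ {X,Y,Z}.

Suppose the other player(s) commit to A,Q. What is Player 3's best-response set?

u_3(X vs A,Q) = 5
u_3(Y vs A,Q) = 2
u_3(Z vs A,Q) = 6
max payoff 6 at {Z}

argmax u_3 = {Z}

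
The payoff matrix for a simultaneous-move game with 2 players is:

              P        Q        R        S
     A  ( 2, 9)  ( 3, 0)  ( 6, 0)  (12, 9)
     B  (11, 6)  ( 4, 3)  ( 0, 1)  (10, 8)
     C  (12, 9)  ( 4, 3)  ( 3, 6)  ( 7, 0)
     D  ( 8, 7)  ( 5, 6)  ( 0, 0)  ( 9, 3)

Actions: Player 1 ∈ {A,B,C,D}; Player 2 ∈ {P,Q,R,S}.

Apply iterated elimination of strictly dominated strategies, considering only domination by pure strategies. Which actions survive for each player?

P2 drop Q (P beats it: A:9>0 B:6>3 C:9>3 D:7>6)
P2 drop R (P beats it: A:9>0 B:6>1 C:9>6 D:7>0)
P1 drop D (B beats it: P:11>8 S:10>9)
P1→{A,B,C} P2→{P,S}

Remaining: P1:{A,B,C} P2:{P,S}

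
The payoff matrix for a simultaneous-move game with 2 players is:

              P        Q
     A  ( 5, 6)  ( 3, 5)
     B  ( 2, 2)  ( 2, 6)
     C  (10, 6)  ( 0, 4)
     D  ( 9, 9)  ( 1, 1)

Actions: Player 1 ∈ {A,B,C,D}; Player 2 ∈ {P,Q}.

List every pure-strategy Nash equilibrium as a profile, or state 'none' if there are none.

NE set: (C,P)

(A,P): not NE [P1→C gives 10>5]
(A,Q): not NE [P2→P gives 6>5]
(B,P): not NE [P1→C gives 10>2; P2→Q gives 6>2]
(B,Q): not NE [P1→A gives 3>2]
(C,P): NE
(C,Q): not NE [P1→A gives 3>0; P2→P gives 6>4]
(D,P): not NE [P1→C gives 10>9]
(D,Q): not NE [P1→A gives 3>1; P2→P gives 9>1]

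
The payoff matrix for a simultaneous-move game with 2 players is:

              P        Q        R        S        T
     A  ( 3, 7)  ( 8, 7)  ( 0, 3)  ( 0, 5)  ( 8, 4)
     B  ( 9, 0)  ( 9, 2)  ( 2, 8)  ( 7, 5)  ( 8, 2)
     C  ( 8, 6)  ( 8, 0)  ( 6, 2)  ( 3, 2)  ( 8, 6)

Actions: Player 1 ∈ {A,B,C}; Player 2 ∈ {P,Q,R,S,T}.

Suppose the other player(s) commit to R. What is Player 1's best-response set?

P1 best: {C}

u_1(A vs R) = 0
u_1(B vs R) = 2
u_1(C vs R) = 6
max payoff 6 at {C}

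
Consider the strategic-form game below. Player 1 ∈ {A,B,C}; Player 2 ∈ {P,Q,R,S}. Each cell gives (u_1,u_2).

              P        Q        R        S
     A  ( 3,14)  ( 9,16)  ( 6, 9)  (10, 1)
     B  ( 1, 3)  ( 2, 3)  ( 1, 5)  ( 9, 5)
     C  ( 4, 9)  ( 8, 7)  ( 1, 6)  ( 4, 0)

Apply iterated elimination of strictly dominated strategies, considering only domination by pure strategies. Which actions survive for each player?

P1 drop B (A beats it: P:3>1 Q:9>2 R:6>1 S:10>9)
P2 drop R (P beats it: A:14>9 C:9>6)
P2 drop S (P beats it: A:14>1 C:9>0)
P1→{A,C} P2→{P,Q}

Survivors P1:{A,C} P2:{P,Q}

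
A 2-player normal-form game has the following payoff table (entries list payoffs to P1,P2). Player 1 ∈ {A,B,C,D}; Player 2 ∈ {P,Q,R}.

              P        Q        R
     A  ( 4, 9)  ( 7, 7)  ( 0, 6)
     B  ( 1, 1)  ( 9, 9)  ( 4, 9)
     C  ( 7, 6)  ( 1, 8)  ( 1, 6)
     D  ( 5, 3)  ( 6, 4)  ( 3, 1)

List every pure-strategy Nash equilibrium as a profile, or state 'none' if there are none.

PSNE = {(B,Q), (B,R)}

(A,P): not NE [P1→C gives 7>4]
(A,Q): not NE [P1→B gives 9>7; P2→P gives 9>7]
(A,R): not NE [P1→B gives 4>0; P2→P gives 9>6]
(B,P): not NE [P1→C gives 7>1; P2→R gives 9>1]
(B,Q): NE
(B,R): NE
(C,P): not NE [P2→Q gives 8>6]
(C,Q): not NE [P1→B gives 9>1]
(C,R): not NE [P1→B gives 4>1; P2→Q gives 8>6]
(D,P): not NE [P1→C gives 7>5; P2→Q gives 4>3]
(D,Q): not NE [P1→B gives 9>6]
(D,R): not NE [P1→B gives 4>3; P2→Q gives 4>1]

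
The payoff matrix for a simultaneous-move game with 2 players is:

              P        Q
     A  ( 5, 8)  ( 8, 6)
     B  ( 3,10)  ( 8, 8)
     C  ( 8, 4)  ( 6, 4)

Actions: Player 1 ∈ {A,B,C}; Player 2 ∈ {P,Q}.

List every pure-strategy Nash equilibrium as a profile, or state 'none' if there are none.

(A,P): not NE [P1→C gives 8>5]
(A,Q): not NE [P2→P gives 8>6]
(B,P): not NE [P1→C gives 8>3]
(B,Q): not NE [P2→P gives 10>8]
(C,P): NE
(C,Q): not NE [P1→B gives 8>6]

NE set: (C,P)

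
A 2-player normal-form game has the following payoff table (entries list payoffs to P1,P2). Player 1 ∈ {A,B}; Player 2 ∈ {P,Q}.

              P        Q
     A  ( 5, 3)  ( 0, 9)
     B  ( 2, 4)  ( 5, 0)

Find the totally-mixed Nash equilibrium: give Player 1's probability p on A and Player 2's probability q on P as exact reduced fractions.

P1 indiff ⇒ q·5+(1-q)·0 = q·2+(1-q)·5 ⇒ q(3) = (1-q)(5) ⇒ q = 5/8
P2 indiff ⇒ p·3+(1-p)·4 = p·9+(1-p)·0 ⇒ p(-6) = (1-p)(-4) ⇒ p = 2/5

p=2/5, q=5/8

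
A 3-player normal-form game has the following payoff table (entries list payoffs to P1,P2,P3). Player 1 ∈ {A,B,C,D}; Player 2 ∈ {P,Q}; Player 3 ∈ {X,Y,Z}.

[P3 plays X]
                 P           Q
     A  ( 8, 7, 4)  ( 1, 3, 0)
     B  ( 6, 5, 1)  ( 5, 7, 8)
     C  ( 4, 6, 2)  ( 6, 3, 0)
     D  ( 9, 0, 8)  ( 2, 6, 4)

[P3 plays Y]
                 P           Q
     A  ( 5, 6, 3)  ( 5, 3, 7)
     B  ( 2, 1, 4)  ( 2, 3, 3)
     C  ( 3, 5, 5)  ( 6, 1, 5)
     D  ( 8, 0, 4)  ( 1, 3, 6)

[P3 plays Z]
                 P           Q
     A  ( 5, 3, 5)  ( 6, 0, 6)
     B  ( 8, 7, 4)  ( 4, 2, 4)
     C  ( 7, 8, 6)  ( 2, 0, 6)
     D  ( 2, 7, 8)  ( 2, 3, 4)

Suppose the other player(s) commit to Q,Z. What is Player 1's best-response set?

u_1(A vs Q,Z) = 6
u_1(B vs Q,Z) = 4
u_1(C vs Q,Z) = 2
u_1(D vs Q,Z) = 2
max payoff 6 at {A}

P1 best: {A}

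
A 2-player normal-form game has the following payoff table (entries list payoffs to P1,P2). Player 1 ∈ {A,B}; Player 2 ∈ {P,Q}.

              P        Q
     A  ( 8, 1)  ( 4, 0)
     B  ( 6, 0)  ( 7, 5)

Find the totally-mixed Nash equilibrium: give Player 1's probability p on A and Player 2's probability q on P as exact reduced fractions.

P1 indiff ⇒ q·8+(1-q)·4 = q·6+(1-q)·7 ⇒ q(2) = (1-q)(3) ⇒ q = 3/5
P2 indiff ⇒ p·1+(1-p)·0 = p·0+(1-p)·5 ⇒ p(1) = (1-p)(5) ⇒ p = 5/6

P1 mixes 5/6 on A; P2 mixes 3/5 on P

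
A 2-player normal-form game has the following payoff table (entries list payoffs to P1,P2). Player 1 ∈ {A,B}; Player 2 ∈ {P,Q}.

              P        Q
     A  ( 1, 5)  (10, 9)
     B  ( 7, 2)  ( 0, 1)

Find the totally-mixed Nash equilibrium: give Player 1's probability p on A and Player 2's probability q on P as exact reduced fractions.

p=1/5, q=5/8

P1 indiff ⇒ q·1+(1-q)·10 = q·7+(1-q)·0 ⇒ q(-6) = (1-q)(-10) ⇒ q = 5/8
P2 indiff ⇒ p·5+(1-p)·2 = p·9+(1-p)·1 ⇒ p(-4) = (1-p)(-1) ⇒ p = 1/5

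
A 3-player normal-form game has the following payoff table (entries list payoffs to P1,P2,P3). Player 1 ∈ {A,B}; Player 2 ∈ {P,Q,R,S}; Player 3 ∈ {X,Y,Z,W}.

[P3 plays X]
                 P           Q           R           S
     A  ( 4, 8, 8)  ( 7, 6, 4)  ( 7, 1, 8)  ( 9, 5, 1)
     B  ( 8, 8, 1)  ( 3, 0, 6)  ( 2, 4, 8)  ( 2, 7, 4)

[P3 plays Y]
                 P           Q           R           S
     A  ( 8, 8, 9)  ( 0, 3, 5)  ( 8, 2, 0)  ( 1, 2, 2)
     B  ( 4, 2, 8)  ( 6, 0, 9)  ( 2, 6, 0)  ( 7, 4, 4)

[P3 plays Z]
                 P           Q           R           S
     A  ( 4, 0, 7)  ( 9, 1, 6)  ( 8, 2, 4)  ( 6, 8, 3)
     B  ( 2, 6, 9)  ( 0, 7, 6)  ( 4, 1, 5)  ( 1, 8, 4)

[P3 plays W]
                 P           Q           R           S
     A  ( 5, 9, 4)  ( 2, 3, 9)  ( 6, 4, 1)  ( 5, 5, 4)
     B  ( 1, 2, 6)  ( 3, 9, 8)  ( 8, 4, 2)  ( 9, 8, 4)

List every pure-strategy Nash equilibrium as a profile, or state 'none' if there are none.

(A,P,X): not NE [P1→B gives 8>4; P3→Y gives 9>8]
(A,P,Y): NE
(A,P,Z): not NE [P2→S gives 8>0; P3→Y gives 9>7]
(A,P,W): not NE [P3→Y gives 9>4]
(A,Q,X): not NE [P2→P gives 8>6; P3→W gives 9>4]
(A,Q,Y): not NE [P1→B gives 6>0; P2→P gives 8>3; P3→W gives 9>5]
(A,Q,Z): not NE [P2→S gives 8>1; P3→W gives 9>6]
(A,Q,W): not NE [P1→B gives 3>2; P2→P gives 9>3]
(A,R,X): not NE [P2→P gives 8>1]
(A,R,Y): not NE [P2→P gives 8>2; P3→X gives 8>0]
(A,R,Z): not NE [P2→S gives 8>2; P3→X gives 8>4]
(A,R,W): not NE [P1→B gives 8>6; P2→P gives 9>4; P3→X gives 8>1]
(A,S,X): not NE [P2→P gives 8>5; P3→W gives 4>1]
(A,S,Y): not NE [P1→B gives 7>1; P2→P gives 8>2; P3→W gives 4>2]
(A,S,Z): not NE [P3→W gives 4>3]
(A,S,W): not NE [P1→B gives 9>5; P2→P gives 9>5]
(B,P,X): not NE [P3→Z gives 9>1]
(B,P,Y): not NE [P1→A gives 8>4; P2→R gives 6>2; P3→Z gives 9>8]
(B,P,Z): not NE [P1→A gives 4>2; P2→S gives 8>6]
(B,P,W): not NE [P1→A gives 5>1; P2→Q gives 9>2; P3→Z gives 9>6]
(B,Q,X): not NE [P1→A gives 7>3; P2→P gives 8>0; P3→Y gives 9>6]
(B,Q,Y): not NE [P2→R gives 6>0]
(B,Q,Z): not NE [P1→A gives 9>0; P2→S gives 8>7; P3→Y gives 9>6]
(B,Q,W): not NE [P3→Y gives 9>8]
(B,R,X): not NE [P1→A gives 7>2; P2→P gives 8>4]
(B,R,Y): not NE [P1→A gives 8>2; P3→X gives 8>0]
(B,R,Z): not NE [P1→A gives 8>4; P2→S gives 8>1; P3→X gives 8>5]
(B,R,W): not NE [P2→Q gives 9>4; P3→X gives 8>2]
(B,S,X): not NE [P1→A gives 9>2; P2→P gives 8>7]
(B,S,Y): not NE [P2→R gives 6>4]
(B,S,Z): not NE [P1→A gives 6>1]
(B,S,W): not NE [P2→Q gives 9>8]

NE set: (A,P,Y)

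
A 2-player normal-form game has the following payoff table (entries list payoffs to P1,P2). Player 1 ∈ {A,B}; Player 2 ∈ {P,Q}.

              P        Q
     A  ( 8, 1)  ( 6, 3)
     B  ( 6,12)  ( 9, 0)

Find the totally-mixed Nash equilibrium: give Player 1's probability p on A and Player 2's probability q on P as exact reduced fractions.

P1 indiff ⇒ q·8+(1-q)·6 = q·6+(1-q)·9 ⇒ q(2) = (1-q)(3) ⇒ q = 3/5
P2 indiff ⇒ p·1+(1-p)·12 = p·3+(1-p)·0 ⇒ p(-2) = (1-p)(-12) ⇒ p = 6/7

P1 mixes 6/7 on A; P2 mixes 3/5 on P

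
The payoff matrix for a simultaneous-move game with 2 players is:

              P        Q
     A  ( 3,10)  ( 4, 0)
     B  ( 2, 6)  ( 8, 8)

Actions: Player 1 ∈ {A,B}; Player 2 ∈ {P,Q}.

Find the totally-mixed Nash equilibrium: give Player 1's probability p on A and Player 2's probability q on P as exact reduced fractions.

p=1/6, q=4/5

P1 indiff ⇒ q·3+(1-q)·4 = q·2+(1-q)·8 ⇒ q(1) = (1-q)(4) ⇒ q = 4/5
P2 indiff ⇒ p·10+(1-p)·6 = p·0+(1-p)·8 ⇒ p(10) = (1-p)(2) ⇒ p = 1/6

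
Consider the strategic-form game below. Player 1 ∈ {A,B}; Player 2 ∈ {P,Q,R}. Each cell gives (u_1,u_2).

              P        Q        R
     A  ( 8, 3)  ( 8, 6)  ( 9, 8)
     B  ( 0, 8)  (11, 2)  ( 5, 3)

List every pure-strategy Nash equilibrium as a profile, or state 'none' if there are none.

PSNE = {(A,R)}

(A,P): not NE [P2→R gives 8>3]
(A,Q): not NE [P1→B gives 11>8; P2→R gives 8>6]
(A,R): NE
(B,P): not NE [P1→A gives 8>0]
(B,Q): not NE [P2→P gives 8>2]
(B,R): not NE [P1→A gives 9>5; P2→P gives 8>3]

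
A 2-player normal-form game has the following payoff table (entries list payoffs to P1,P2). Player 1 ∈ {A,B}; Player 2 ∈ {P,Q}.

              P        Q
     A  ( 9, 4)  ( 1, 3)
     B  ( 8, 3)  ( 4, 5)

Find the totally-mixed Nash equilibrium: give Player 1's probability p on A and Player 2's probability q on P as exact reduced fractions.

(p,q) = (2/3, 3/4)

P1 indiff ⇒ q·9+(1-q)·1 = q·8+(1-q)·4 ⇒ q(1) = (1-q)(3) ⇒ q = 3/4
P2 indiff ⇒ p·4+(1-p)·3 = p·3+(1-p)·5 ⇒ p(1) = (1-p)(2) ⇒ p = 2/3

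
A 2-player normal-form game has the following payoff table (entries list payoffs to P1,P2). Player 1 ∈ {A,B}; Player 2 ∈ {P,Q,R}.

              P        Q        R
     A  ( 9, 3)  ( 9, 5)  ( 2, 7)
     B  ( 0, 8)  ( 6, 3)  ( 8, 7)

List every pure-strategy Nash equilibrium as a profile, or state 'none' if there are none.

(A,P): not NE [P2→R gives 7>3]
(A,Q): not NE [P2→R gives 7>5]
(A,R): not NE [P1→B gives 8>2]
(B,P): not NE [P1→A gives 9>0]
(B,Q): not NE [P1→A gives 9>6; P2→P gives 8>3]
(B,R): not NE [P2→P gives 8>7]

Equilibria: none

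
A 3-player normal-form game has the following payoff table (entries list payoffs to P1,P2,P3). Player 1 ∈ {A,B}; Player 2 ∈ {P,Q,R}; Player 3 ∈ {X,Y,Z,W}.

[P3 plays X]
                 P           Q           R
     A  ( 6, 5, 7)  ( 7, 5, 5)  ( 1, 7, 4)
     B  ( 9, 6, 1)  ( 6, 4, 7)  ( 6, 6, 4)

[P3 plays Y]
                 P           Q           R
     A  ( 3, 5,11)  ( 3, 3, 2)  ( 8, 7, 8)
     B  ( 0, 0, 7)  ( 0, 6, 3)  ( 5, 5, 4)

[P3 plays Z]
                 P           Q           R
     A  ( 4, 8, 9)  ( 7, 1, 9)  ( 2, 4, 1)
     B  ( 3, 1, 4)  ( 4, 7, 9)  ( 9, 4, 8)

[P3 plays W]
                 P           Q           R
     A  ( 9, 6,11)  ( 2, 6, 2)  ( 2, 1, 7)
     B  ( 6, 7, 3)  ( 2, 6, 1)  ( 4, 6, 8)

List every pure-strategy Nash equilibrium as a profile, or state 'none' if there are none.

Nash profiles: (A,P,W), (A,R,Y)

(A,P,X): not NE [P1→B gives 9>6; P2→R gives 7>5; P3→W gives 11>7]
(A,P,Y): not NE [P2→R gives 7>5]
(A,P,Z): not NE [P3→W gives 11>9]
(A,P,W): NE
(A,Q,X): not NE [P2→R gives 7>5; P3→Z gives 9>5]
(A,Q,Y): not NE [P2→R gives 7>3; P3→Z gives 9>2]
(A,Q,Z): not NE [P2→P gives 8>1]
(A,Q,W): not NE [P3→Z gives 9>2]
(A,R,X): not NE [P1→B gives 6>1; P3→Y gives 8>4]
(A,R,Y): NE
(A,R,Z): not NE [P1→B gives 9>2; P2→P gives 8>4; P3→Y gives 8>1]
(A,R,W): not NE [P1→B gives 4>2; P2→Q gives 6>1; P3→Y gives 8>7]
(B,P,X): not NE [P3→Y gives 7>1]
(B,P,Y): not NE [P1→A gives 3>0; P2→Q gives 6>0]
(B,P,Z): not NE [P1→A gives 4>3; P2→Q gives 7>1; P3→Y gives 7>4]
(B,P,W): not NE [P1→A gives 9>6; P3→Y gives 7>3]
(B,Q,X): not NE [P1→A gives 7>6; P2→R gives 6>4; P3→Z gives 9>7]
(B,Q,Y): not NE [P1→A gives 3>0; P3→Z gives 9>3]
(B,Q,Z): not NE [P1→A gives 7>4]
(B,Q,W): not NE [P2→P gives 7>6; P3→Z gives 9>1]
(B,R,X): not NE [P3→W gives 8>4]
(B,R,Y): not NE [P1→A gives 8>5; P2→Q gives 6>5; P3→W gives 8>4]
(B,R,Z): not NE [P2→Q gives 7>4]
(B,R,W): not NE [P2→P gives 7>6]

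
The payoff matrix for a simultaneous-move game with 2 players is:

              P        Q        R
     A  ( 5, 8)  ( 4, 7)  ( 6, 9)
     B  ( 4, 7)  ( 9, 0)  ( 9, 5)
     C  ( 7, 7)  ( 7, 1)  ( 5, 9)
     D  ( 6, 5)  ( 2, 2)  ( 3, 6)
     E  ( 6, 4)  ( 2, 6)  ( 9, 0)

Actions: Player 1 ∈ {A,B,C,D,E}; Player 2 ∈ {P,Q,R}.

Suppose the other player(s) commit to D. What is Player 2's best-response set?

u_2(P vs D) = 5
u_2(Q vs D) = 2
u_2(R vs D) = 6
max payoff 6 at {R}

P2 best: {R}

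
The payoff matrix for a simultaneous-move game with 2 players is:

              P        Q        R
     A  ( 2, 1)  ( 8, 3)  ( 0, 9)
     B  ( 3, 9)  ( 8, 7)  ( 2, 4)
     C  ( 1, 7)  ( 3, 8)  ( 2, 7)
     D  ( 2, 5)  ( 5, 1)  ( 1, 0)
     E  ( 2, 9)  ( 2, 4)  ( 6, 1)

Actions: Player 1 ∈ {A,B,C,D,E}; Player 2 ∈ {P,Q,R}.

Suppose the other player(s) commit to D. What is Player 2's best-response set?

argmax u_2 = {P}

u_2(P vs D) = 5
u_2(Q vs D) = 1
u_2(R vs D) = 0
max payoff 5 at {P}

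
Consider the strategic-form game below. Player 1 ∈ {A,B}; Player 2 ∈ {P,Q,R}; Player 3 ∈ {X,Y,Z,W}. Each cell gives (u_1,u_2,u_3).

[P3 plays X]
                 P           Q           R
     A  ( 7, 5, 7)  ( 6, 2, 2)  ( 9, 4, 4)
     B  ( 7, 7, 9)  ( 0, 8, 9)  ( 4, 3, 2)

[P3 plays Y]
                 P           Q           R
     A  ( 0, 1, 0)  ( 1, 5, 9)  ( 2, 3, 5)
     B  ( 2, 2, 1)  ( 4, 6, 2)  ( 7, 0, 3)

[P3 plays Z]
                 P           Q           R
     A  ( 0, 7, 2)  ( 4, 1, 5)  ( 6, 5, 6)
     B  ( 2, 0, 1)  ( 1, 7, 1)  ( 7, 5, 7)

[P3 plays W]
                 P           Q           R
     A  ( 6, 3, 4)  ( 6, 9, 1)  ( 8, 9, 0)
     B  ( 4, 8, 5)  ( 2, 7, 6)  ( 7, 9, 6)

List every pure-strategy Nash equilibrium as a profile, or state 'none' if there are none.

NE set: (A,P,X)

(A,P,X): NE
(A,P,Y): not NE [P1→B gives 2>0; P2→Q gives 5>1; P3→X gives 7>0]
(A,P,Z): not NE [P1→B gives 2>0; P3→X gives 7>2]
(A,P,W): not NE [P2→R gives 9>3; P3→X gives 7>4]
(A,Q,X): not NE [P2→P gives 5>2; P3→Y gives 9>2]
(A,Q,Y): not NE [P1→B gives 4>1]
(A,Q,Z): not NE [P2→P gives 7>1; P3→Y gives 9>5]
(A,Q,W): not NE [P3→Y gives 9>1]
(A,R,X): not NE [P2→P gives 5>4; P3→Z gives 6>4]
(A,R,Y): not NE [P1→B gives 7>2; P2→Q gives 5>3; P3→Z gives 6>5]
(A,R,Z): not NE [P1→B gives 7>6; P2→P gives 7>5]
(A,R,W): not NE [P3→Z gives 6>0]
(B,P,X): not NE [P2→Q gives 8>7]
(B,P,Y): not NE [P2→Q gives 6>2; P3→X gives 9>1]
(B,P,Z): not NE [P2→Q gives 7>0; P3→X gives 9>1]
(B,P,W): not NE [P1→A gives 6>4; P2→R gives 9>8; P3→X gives 9>5]
(B,Q,X): not NE [P1→A gives 6>0]
(B,Q,Y): not NE [P3→X gives 9>2]
(B,Q,Z): not NE [P1→A gives 4>1; P3→X gives 9>1]
(B,Q,W): not NE [P1→A gives 6>2; P2→R gives 9>7; P3→X gives 9>6]
(B,R,X): not NE [P1→A gives 9>4; P2→Q gives 8>3; P3→Z gives 7>2]
(B,R,Y): not NE [P2→Q gives 6>0; P3→Z gives 7>3]
(B,R,Z): not NE [P2→Q gives 7>5]
(B,R,W): not NE [P1→A gives 8>7; P3→Z gives 7>6]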